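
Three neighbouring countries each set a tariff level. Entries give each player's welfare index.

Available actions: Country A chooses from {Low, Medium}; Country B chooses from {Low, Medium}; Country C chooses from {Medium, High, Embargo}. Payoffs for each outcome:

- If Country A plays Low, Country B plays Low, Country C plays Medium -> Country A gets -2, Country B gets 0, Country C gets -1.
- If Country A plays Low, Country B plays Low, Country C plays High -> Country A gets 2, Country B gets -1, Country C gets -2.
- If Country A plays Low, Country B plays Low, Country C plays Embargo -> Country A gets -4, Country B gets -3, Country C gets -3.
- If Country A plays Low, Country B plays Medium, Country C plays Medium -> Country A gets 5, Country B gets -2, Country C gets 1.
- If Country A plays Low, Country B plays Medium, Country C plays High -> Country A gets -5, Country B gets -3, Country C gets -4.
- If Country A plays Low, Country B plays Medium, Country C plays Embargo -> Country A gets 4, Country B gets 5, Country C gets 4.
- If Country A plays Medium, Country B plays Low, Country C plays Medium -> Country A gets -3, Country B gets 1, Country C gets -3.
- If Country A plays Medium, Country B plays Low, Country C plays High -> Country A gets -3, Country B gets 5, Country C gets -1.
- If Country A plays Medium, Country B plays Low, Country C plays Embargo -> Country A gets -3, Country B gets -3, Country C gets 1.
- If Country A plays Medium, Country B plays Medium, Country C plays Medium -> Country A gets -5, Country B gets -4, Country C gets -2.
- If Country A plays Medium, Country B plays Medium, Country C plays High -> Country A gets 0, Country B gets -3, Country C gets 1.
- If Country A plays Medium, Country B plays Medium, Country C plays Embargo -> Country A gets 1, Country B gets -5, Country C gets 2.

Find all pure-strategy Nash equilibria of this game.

(Low, Low, Medium): Country A gets -2, best alternative -3; Country B gets 0, best alternative -2; Country C gets -1, best alternative -2. No profitable deviation — NE.
(Low, Low, High): Country C can switch to Medium (-2 → -1). Not NE.
(Low, Low, Embargo): Country A can switch to Medium (-4 → -3). Not NE.
(Low, Medium, Medium): Country B can switch to Low (-2 → 0). Not NE.
(Low, Medium, High): Country A can switch to Medium (-5 → 0). Not NE.
(Low, Medium, Embargo): Country A gets 4, best alternative 1; Country B gets 5, best alternative -3; Country C gets 4, best alternative 1. No profitable deviation — NE.
(Medium, Low, Medium): Country A can switch to Low (-3 → -2). Not NE.
(Medium, Low, High): Country A can switch to Low (-3 → 2). Not NE.
(Medium, Low, Embargo): Country A gets -3, best alternative -4; Country B gets -3, best alternative -5; Country C gets 1, best alternative -1. No profitable deviation — NE.
(The remaining 3 profiles each have a profitable deviation by the same check.)

Pure-strategy Nash equilibria: (Low, Low, Medium), (Low, Medium, Embargo), (Medium, Low, Embargo)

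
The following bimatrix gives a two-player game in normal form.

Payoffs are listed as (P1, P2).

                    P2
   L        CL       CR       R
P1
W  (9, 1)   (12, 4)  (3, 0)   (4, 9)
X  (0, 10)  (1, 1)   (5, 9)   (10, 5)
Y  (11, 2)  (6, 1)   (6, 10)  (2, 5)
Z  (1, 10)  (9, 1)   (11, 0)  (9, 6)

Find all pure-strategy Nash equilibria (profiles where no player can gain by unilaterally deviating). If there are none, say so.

(W, L): P1 can switch to Y (9 → 11). Not NE.
(W, CL): P2 can switch to R (4 → 9). Not NE.
(W, CR): P1 can switch to X (3 → 5). Not NE.
(W, R): P1 can switch to X (4 → 10). Not NE.
(X, L): P1 can switch to W (0 → 9). Not NE.
(X, CL): P1 can switch to W (1 → 12). Not NE.
(X, CR): P1 can switch to Y (5 → 6). Not NE.
(X, R): P2 can switch to L (5 → 10). Not NE.
(Y, L): P2 can switch to CR (2 → 10). Not NE.
(Y, CL): P1 can switch to W (6 → 12). Not NE.
(The remaining 6 profiles each have a profitable deviation by the same check.)

This game has no pure Nash equilibrium.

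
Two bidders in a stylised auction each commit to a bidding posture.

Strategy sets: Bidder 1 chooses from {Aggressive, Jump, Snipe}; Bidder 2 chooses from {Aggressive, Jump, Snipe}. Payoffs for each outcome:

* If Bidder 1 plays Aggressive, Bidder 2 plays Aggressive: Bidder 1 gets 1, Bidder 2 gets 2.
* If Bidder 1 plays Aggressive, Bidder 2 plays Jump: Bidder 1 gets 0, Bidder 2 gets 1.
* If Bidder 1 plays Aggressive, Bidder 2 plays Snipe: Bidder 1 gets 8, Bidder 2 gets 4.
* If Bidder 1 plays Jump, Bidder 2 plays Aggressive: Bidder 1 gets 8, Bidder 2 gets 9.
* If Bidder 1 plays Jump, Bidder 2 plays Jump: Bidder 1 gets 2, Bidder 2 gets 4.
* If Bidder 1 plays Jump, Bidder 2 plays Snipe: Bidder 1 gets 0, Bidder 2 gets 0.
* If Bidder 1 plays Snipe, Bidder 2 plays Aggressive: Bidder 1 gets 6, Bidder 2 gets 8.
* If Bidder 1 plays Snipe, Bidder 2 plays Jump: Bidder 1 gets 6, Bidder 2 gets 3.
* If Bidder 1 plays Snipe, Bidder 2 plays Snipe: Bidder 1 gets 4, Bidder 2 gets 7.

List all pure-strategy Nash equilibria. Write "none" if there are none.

The pure Nash equilibria are (Aggressive, Snipe), (Jump, Aggressive).

(Aggressive, Aggressive): Bidder 1 can switch to Jump (1 → 8). Not NE.
(Aggressive, Jump): Bidder 1 can switch to Jump (0 → 2). Not NE.
(Aggressive, Snipe): Bidder 1 gets 8, best alternative 4; Bidder 2 gets 4, best alternative 2. No profitable deviation — NE.
(Jump, Aggressive): Bidder 1 gets 8, best alternative 6; Bidder 2 gets 9, best alternative 4. No profitable deviation — NE.
(Jump, Jump): Bidder 1 can switch to Snipe (2 → 6). Not NE.
(Jump, Snipe): Bidder 1 can switch to Aggressive (0 → 8). Not NE.
(Snipe, Aggressive): Bidder 1 can switch to Jump (6 → 8). Not NE.
(Snipe, Jump): Bidder 2 can switch to Aggressive (3 → 8). Not NE.
(Snipe, Snipe): Bidder 1 can switch to Aggressive (4 → 8). Not NE.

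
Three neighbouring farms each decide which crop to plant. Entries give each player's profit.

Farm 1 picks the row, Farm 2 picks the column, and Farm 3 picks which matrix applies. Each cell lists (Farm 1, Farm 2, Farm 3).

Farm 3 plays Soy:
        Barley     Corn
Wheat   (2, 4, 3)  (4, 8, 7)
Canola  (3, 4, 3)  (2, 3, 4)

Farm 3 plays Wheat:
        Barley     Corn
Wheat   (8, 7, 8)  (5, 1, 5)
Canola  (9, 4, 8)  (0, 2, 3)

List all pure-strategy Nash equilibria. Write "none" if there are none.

Check each profile: it is a Nash equilibrium iff no player can strictly gain by switching unilaterally.
(Wheat, Barley, Soy): Farm 1 can switch to Canola (2 → 3). Not NE.
(Wheat, Barley, Wheat): Farm 1 can switch to Canola (8 → 9). Not NE.
(Wheat, Corn, Soy): Farm 1 gets 4, best alternative 2; Farm 2 gets 8, best alternative 4; Farm 3 gets 7, best alternative 5. No profitable deviation — NE.
(Wheat, Corn, Wheat): Farm 2 can switch to Barley (1 → 7). Not NE.
(Canola, Barley, Soy): Farm 3 can switch to Wheat (3 → 8). Not NE.
(Canola, Barley, Wheat): Farm 1 gets 9, best alternative 8; Farm 2 gets 4, best alternative 2; Farm 3 gets 8, best alternative 3. No profitable deviation — NE.
(Canola, Corn, Soy): Farm 1 can switch to Wheat (2 → 4). Not NE.
(Canola, Corn, Wheat): Farm 1 can switch to Wheat (0 → 5). Not NE.

Pure-strategy Nash equilibria: (Wheat, Corn, Soy), (Canola, Barley, Wheat)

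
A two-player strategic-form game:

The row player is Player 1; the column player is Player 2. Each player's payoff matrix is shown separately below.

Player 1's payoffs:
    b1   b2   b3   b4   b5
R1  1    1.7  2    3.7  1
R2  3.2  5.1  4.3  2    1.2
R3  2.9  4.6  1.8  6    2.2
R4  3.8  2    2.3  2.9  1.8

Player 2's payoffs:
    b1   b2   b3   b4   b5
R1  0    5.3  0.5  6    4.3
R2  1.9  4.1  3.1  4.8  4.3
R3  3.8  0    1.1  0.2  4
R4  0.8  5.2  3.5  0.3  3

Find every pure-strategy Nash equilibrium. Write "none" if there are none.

(R3, b5)

Player 1 against b1: payoffs 1, 3.2, 2.9, 3.8 → best response R4.
Player 1 against b2: payoffs 1.7, 5.1, 4.6, 2 → best response R2.
Player 1 against b3: payoffs 2, 4.3, 1.8, 2.3 → best response R2.
Player 1 against b4: payoffs 3.7, 2, 6, 2.9 → best response R3.
Player 1 against b5: payoffs 1, 1.2, 2.2, 1.8 → best response R3.
Player 2 against R1: payoffs 0, 5.3, 0.5, 6, 4.3 → best response b4.
Player 2 against R2: payoffs 1.9, 4.1, 3.1, 4.8, 4.3 → best response b4.
Player 2 against R3: payoffs 3.8, 0, 1.1, 0.2, 4 → best response b5.
Player 2 against R4: payoffs 0.8, 5.2, 3.5, 0.3, 3 → best response b2.
Mutual best responses: (R3, b5).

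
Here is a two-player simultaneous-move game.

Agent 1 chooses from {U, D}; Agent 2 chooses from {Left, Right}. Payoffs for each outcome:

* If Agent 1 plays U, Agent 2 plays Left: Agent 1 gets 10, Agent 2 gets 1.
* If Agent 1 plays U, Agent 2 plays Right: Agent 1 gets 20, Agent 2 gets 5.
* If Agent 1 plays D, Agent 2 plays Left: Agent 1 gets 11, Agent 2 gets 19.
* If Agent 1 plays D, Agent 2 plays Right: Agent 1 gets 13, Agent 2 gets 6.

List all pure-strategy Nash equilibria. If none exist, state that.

(U, Right); (D, Left)

Mark each player's best response to every combination of opponents' strategies; a profile where every player is best-responding is a pure Nash equilibrium.
Agent 1 against Left: payoffs 10, 11 → best response D.
Agent 1 against Right: payoffs 20, 13 → best response U.
Agent 2 against U: payoffs 1, 5 → best response Right.
Agent 2 against D: payoffs 19, 6 → best response Left.
Mutual best responses: (U, Right); (D, Left).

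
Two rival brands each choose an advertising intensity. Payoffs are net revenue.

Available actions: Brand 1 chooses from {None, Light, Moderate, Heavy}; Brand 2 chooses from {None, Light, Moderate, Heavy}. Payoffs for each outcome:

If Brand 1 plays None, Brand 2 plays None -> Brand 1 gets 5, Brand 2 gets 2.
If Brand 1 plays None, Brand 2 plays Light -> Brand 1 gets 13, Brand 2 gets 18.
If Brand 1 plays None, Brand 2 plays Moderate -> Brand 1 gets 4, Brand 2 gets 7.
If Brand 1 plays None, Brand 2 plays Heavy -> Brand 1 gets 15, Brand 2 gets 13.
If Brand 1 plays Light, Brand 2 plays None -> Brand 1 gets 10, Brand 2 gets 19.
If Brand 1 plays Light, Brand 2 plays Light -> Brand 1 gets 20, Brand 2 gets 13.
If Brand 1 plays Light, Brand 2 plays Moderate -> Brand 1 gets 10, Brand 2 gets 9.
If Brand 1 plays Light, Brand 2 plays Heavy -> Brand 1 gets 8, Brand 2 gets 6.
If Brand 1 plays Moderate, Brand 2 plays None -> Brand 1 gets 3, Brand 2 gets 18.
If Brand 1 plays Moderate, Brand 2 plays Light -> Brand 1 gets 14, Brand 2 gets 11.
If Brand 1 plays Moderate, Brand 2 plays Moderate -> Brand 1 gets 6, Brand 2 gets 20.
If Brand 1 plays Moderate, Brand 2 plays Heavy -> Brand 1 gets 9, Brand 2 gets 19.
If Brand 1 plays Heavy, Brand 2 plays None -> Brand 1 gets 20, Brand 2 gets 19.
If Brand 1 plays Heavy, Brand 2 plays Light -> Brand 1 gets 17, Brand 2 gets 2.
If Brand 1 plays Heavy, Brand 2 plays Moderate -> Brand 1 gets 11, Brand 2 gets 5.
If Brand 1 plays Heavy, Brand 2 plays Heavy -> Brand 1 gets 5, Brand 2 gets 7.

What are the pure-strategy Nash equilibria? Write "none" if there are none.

For each strategy profile, look for a profitable unilateral deviation.
(None, None): Brand 1 can switch to Light (5 → 10). Not NE.
(None, Light): Brand 1 can switch to Light (13 → 20). Not NE.
(None, Moderate): Brand 1 can switch to Light (4 → 10). Not NE.
(None, Heavy): Brand 2 can switch to Light (13 → 18). Not NE.
(Light, None): Brand 1 can switch to Heavy (10 → 20). Not NE.
(Light, Light): Brand 2 can switch to None (13 → 19). Not NE.
(Light, Moderate): Brand 1 can switch to Heavy (10 → 11). Not NE.
(Light, Heavy): Brand 1 can switch to None (8 → 15). Not NE.
(Heavy, None): Brand 1 gets 20, best alternative 10; Brand 2 gets 19, best alternative 7. No profitable deviation — NE.
(The remaining 7 profiles each have a profitable deviation by the same check.)

The unique pure-strategy Nash equilibrium is (Heavy, None).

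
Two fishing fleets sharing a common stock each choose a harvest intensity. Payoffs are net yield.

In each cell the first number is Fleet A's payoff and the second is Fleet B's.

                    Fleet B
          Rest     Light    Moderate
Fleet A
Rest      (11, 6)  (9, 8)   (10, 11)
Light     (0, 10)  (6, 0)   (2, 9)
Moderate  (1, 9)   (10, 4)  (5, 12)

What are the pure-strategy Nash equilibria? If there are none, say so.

(Rest, Moderate)

Check each profile: it is a Nash equilibrium iff no player can strictly gain by switching unilaterally.
(Rest, Rest): Fleet B can switch to Light (6 → 8). Not NE.
(Rest, Light): Fleet A can switch to Moderate (9 → 10). Not NE.
(Rest, Moderate): Fleet A gets 10, best alternative 5; Fleet B gets 11, best alternative 8. No profitable deviation — NE.
(Light, Rest): Fleet A can switch to Rest (0 → 11). Not NE.
(Light, Light): Fleet A can switch to Rest (6 → 9). Not NE.
(Light, Moderate): Fleet A can switch to Rest (2 → 10). Not NE.
(Moderate, Rest): Fleet A can switch to Rest (1 → 11). Not NE.
(Moderate, Light): Fleet B can switch to Rest (4 → 9). Not NE.
(Moderate, Moderate): Fleet A can switch to Rest (5 → 10). Not NE.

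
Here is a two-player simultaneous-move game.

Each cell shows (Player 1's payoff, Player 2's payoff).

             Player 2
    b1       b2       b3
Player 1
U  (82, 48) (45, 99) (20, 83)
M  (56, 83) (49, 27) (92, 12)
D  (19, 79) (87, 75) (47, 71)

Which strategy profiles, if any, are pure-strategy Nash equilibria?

none

Mark each player's best response to every combination of opponents' strategies; a profile where every player is best-responding is a pure Nash equilibrium.
Player 1 against b1: payoffs 82, 56, 19 → best response U.
Player 1 against b2: payoffs 45, 49, 87 → best response D.
Player 1 against b3: payoffs 20, 92, 47 → best response M.
Player 2 against U: payoffs 48, 99, 83 → best response b2.
Player 2 against M: payoffs 83, 27, 12 → best response b1.
Player 2 against D: payoffs 79, 75, 71 → best response b1.
No profile is a mutual best response for all players.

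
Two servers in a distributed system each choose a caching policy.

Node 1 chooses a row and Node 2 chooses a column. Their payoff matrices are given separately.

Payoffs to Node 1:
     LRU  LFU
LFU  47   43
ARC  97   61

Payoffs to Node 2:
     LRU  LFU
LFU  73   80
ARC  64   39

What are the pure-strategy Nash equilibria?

(LFU, LRU): Node 1 can switch to ARC (47 → 97). Not NE.
(LFU, LFU): Node 1 can switch to ARC (43 → 61). Not NE.
(ARC, LRU): Node 1 gets 97, best alternative 47; Node 2 gets 64, best alternative 39. No profitable deviation — NE.
(ARC, LFU): Node 2 can switch to LRU (39 → 64). Not NE.

Pure NE: (ARC, LRU)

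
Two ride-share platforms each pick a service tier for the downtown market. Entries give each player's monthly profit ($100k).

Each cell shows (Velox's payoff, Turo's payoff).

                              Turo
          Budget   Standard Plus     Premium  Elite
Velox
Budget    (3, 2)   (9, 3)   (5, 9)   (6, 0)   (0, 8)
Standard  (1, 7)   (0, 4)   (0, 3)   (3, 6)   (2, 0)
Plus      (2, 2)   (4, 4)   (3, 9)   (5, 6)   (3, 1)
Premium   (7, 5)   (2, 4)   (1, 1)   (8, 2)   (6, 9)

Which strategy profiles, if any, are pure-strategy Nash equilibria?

Pure-strategy Nash equilibria: (Budget, Plus); (Premium, Elite)

Velox against Budget: payoffs 3, 1, 2, 7 → best response Premium.
Velox against Standard: payoffs 9, 0, 4, 2 → best response Budget.
Velox against Plus: payoffs 5, 0, 3, 1 → best response Budget.
Velox against Premium: payoffs 6, 3, 5, 8 → best response Premium.
Velox against Elite: payoffs 0, 2, 3, 6 → best response Premium.
Turo against Budget: payoffs 2, 3, 9, 0, 8 → best response Plus.
Turo against Standard: payoffs 7, 4, 3, 6, 0 → best response Budget.
Turo against Plus: payoffs 2, 4, 9, 6, 1 → best response Plus.
Turo against Premium: payoffs 5, 4, 1, 2, 9 → best response Elite.
Mutual best responses: (Budget, Plus); (Premium, Elite).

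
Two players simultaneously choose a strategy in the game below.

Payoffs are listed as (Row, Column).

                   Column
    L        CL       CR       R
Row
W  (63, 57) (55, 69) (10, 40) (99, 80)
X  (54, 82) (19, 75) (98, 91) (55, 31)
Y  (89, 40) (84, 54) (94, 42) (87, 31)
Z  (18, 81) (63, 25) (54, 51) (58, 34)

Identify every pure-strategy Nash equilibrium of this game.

(W, R), (X, CR), (Y, CL)

Row against L: payoffs 63, 54, 89, 18 → best response Y.
Row against CL: payoffs 55, 19, 84, 63 → best response Y.
Row against CR: payoffs 10, 98, 94, 54 → best response X.
Row against R: payoffs 99, 55, 87, 58 → best response W.
Column against W: payoffs 57, 69, 40, 80 → best response R.
Column against X: payoffs 82, 75, 91, 31 → best response CR.
Column against Y: payoffs 40, 54, 42, 31 → best response CL.
Column against Z: payoffs 81, 25, 51, 34 → best response L.
Mutual best responses: (W, R); (X, CR); (Y, CL).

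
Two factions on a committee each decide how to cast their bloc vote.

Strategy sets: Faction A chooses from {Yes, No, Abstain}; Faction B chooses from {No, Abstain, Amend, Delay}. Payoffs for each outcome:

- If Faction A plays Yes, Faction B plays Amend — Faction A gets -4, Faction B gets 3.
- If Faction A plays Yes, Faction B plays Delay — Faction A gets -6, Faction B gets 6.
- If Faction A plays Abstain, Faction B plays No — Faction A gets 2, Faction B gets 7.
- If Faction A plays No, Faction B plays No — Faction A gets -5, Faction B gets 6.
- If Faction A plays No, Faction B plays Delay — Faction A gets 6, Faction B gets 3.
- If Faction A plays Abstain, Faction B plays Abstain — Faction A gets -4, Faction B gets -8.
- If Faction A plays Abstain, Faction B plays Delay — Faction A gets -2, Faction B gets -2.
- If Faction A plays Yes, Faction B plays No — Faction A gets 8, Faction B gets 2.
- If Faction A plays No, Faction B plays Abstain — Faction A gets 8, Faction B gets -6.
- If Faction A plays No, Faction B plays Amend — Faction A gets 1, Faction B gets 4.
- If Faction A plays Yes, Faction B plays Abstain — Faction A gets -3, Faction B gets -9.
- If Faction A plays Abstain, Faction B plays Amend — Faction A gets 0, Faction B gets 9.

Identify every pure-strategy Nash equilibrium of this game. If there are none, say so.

none

Faction A against No: payoffs 8, -5, 2 → best response Yes.
Faction A against Abstain: payoffs -3, 8, -4 → best response No.
Faction A against Amend: payoffs -4, 1, 0 → best response No.
Faction A against Delay: payoffs -6, 6, -2 → best response No.
Faction B against Yes: payoffs 2, -9, 3, 6 → best response Delay.
Faction B against No: payoffs 6, -6, 4, 3 → best response No.
Faction B against Abstain: payoffs 7, -8, 9, -2 → best response Amend.
No profile is a mutual best response for all players.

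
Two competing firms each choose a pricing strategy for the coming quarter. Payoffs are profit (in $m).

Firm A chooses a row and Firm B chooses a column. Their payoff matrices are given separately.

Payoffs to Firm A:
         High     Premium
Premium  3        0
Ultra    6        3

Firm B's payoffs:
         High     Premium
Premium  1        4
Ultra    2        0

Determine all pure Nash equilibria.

Check each profile: it is a Nash equilibrium iff no player can strictly gain by switching unilaterally.
(Premium, High): Firm A can switch to Ultra (3 → 6). Not NE.
(Premium, Premium): Firm A can switch to Ultra (0 → 3). Not NE.
(Ultra, High): Firm A gets 6, best alternative 3; Firm B gets 2, best alternative 0. No profitable deviation — NE.
(Ultra, Premium): Firm B can switch to High (0 → 2). Not NE.

Pure NE: (Ultra, High)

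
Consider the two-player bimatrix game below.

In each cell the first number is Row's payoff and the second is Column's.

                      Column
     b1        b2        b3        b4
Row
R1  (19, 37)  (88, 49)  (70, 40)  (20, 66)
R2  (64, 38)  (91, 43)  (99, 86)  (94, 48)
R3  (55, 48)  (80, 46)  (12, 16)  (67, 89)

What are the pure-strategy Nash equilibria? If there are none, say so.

The unique pure-strategy Nash equilibrium is (R2, b3).

Row against b1: payoffs 19, 64, 55 → best response R2.
Row against b2: payoffs 88, 91, 80 → best response R2.
Row against b3: payoffs 70, 99, 12 → best response R2.
Row against b4: payoffs 20, 94, 67 → best response R2.
Column against R1: payoffs 37, 49, 40, 66 → best response b4.
Column against R2: payoffs 38, 43, 86, 48 → best response b3.
Column against R3: payoffs 48, 46, 16, 89 → best response b4.
Mutual best responses: (R2, b3).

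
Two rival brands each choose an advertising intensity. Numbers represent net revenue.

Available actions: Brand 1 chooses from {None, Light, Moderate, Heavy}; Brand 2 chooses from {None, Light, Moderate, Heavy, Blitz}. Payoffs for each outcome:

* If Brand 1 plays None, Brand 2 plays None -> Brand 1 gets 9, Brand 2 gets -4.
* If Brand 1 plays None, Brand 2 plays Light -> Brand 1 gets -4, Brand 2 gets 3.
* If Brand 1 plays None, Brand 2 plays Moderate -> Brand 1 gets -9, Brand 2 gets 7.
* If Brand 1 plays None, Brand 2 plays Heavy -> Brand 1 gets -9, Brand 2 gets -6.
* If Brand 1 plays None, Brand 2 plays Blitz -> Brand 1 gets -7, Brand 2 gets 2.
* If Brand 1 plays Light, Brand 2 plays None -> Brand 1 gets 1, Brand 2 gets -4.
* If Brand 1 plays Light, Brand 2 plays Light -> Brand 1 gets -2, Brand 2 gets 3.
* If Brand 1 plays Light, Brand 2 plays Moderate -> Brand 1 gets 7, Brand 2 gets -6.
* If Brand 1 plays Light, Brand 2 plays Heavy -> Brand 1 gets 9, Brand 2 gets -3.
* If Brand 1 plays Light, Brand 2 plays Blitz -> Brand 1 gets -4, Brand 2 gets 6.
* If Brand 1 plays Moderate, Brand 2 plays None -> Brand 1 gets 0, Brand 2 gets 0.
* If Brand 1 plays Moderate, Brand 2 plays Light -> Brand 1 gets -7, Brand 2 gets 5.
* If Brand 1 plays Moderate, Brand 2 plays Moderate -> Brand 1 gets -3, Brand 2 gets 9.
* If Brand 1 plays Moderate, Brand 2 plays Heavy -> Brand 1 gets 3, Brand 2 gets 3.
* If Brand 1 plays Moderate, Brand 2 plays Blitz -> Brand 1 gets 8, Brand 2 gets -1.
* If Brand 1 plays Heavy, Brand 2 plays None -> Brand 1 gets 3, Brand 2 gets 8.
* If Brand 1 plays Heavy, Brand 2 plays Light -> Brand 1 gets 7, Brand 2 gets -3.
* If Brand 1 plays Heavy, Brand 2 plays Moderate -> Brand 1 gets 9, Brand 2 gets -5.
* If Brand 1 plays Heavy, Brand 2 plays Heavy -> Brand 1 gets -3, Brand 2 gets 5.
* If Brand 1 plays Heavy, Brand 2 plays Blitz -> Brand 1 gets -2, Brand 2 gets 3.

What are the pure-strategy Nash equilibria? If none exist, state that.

(None, None): Brand 2 can switch to Light (-4 → 3). Not NE.
(None, Light): Brand 1 can switch to Light (-4 → -2). Not NE.
(None, Moderate): Brand 1 can switch to Light (-9 → 7). Not NE.
(None, Heavy): Brand 1 can switch to Light (-9 → 9). Not NE.
(None, Blitz): Brand 1 can switch to Light (-7 → -4). Not NE.
(Light, None): Brand 1 can switch to None (1 → 9). Not NE.
(The remaining 14 profiles each have a profitable deviation by the same check.)

There is no pure-strategy Nash equilibrium.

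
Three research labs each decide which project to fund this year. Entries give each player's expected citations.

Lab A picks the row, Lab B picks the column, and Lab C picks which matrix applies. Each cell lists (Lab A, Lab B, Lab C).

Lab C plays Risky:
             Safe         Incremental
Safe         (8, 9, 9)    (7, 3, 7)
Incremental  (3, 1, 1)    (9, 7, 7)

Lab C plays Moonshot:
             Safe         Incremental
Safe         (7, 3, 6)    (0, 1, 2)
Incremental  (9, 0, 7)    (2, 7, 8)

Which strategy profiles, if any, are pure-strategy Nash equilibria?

(Safe, Safe, Risky), (Incremental, Incremental, Moonshot)

(Safe, Safe, Risky): Lab A gets 8, best alternative 3; Lab B gets 9, best alternative 3; Lab C gets 9, best alternative 6. No profitable deviation — NE.
(Safe, Safe, Moonshot): Lab A can switch to Incremental (7 → 9). Not NE.
(Safe, Incremental, Risky): Lab A can switch to Incremental (7 → 9). Not NE.
(Safe, Incremental, Moonshot): Lab A can switch to Incremental (0 → 2). Not NE.
(Incremental, Safe, Risky): Lab A can switch to Safe (3 → 8). Not NE.
(Incremental, Safe, Moonshot): Lab B can switch to Incremental (0 → 7). Not NE.
(Incremental, Incremental, Risky): Lab C can switch to Moonshot (7 → 8). Not NE.
(Incremental, Incremental, Moonshot): Lab A gets 2, best alternative 0; Lab B gets 7, best alternative 0; Lab C gets 8, best alternative 7. No profitable deviation — NE.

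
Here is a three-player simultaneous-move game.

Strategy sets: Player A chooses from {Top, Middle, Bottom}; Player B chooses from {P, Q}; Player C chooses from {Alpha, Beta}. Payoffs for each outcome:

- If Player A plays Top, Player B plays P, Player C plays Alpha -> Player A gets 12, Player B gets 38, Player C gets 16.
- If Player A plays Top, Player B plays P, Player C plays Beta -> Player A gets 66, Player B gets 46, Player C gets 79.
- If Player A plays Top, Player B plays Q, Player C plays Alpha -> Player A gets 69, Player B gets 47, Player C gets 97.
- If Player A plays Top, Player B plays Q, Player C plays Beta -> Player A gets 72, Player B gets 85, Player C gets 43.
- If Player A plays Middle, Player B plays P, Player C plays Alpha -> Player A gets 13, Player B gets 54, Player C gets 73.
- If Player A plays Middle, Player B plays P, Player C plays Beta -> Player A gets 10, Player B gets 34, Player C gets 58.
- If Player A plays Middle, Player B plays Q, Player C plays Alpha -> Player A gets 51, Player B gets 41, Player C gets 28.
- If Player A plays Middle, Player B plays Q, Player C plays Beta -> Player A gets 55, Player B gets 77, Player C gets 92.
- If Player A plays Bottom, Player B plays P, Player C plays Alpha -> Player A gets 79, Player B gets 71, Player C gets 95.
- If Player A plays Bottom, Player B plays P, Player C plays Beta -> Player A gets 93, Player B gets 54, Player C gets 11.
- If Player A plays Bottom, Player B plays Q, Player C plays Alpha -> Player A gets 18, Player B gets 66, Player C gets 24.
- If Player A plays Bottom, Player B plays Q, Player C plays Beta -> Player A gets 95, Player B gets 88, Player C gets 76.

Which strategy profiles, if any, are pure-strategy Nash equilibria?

(Top, P, Alpha): Player A can switch to Middle (12 → 13). Not NE.
(Top, P, Beta): Player A can switch to Bottom (66 → 93). Not NE.
(Top, Q, Alpha): Player A gets 69, best alternative 51; Player B gets 47, best alternative 38; Player C gets 97, best alternative 43. No profitable deviation — NE.
(Top, Q, Beta): Player A can switch to Bottom (72 → 95). Not NE.
(Middle, P, Alpha): Player A can switch to Bottom (13 → 79). Not NE.
(Middle, P, Beta): Player A can switch to Top (10 → 66). Not NE.
(Middle, Q, Alpha): Player A can switch to Top (51 → 69). Not NE.
(Middle, Q, Beta): Player A can switch to Top (55 → 72). Not NE.
(Bottom, P, Alpha): Player A gets 79, best alternative 13; Player B gets 71, best alternative 66; Player C gets 95, best alternative 11. No profitable deviation — NE.
(Bottom, P, Beta): Player B can switch to Q (54 → 88). Not NE.
(Bottom, Q, Beta): Player A gets 95, best alternative 72; Player B gets 88, best alternative 54; Player C gets 76, best alternative 24. No profitable deviation — NE.
(The remaining 1 profile has a profitable deviation by the same check.)

(Top, Q, Alpha); (Bottom, P, Alpha); (Bottom, Q, Beta)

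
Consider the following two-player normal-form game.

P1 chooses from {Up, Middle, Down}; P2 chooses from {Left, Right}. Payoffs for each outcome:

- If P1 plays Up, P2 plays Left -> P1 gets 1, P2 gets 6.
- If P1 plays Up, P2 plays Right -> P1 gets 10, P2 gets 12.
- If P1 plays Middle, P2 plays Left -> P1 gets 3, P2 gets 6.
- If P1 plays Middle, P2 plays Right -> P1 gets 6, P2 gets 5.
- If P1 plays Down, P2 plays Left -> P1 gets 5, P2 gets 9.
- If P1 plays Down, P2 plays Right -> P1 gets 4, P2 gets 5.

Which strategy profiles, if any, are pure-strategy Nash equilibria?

(Up, Left): P1 can switch to Middle (1 → 3). Not NE.
(Up, Right): P1 gets 10, best alternative 6; P2 gets 12, best alternative 6. No profitable deviation — NE.
(Middle, Left): P1 can switch to Down (3 → 5). Not NE.
(Middle, Right): P1 can switch to Up (6 → 10). Not NE.
(Down, Left): P1 gets 5, best alternative 3; P2 gets 9, best alternative 5. No profitable deviation — NE.
(Down, Right): P1 can switch to Up (4 → 10). Not NE.

The pure Nash equilibria are (Up, Right), (Down, Left).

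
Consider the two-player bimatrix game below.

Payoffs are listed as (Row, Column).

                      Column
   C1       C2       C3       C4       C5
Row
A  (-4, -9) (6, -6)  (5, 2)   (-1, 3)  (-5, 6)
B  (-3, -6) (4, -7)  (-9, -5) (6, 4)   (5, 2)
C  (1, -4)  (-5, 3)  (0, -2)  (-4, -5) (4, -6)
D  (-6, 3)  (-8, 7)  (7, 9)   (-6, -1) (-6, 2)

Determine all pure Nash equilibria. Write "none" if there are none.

For each player, find the best response to each opponent profile; mutual best responses are the pure NE.
Row against C1: payoffs -4, -3, 1, -6 → best response C.
Row against C2: payoffs 6, 4, -5, -8 → best response A.
Row against C3: payoffs 5, -9, 0, 7 → best response D.
Row against C4: payoffs -1, 6, -4, -6 → best response B.
Row against C5: payoffs -5, 5, 4, -6 → best response B.
Column against A: payoffs -9, -6, 2, 3, 6 → best response C5.
Column against B: payoffs -6, -7, -5, 4, 2 → best response C4.
Column against C: payoffs -4, 3, -2, -5, -6 → best response C2.
Column against D: payoffs 3, 7, 9, -1, 2 → best response C3.
Mutual best responses: (B, C4); (D, C3).

Pure-strategy Nash equilibria: (B, C4) and (D, C3)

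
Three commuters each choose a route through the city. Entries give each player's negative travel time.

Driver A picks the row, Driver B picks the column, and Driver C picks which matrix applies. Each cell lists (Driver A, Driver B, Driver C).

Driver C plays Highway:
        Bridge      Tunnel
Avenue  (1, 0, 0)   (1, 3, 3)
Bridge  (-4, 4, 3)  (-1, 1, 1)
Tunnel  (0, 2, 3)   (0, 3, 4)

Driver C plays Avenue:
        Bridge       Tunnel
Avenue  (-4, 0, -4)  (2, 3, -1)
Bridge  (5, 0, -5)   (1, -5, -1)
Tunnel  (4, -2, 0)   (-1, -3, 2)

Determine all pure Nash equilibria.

(Avenue, Tunnel, Highway)

Check each profile: it is a Nash equilibrium iff no player can strictly gain by switching unilaterally.
(Avenue, Bridge, Highway): Driver B can switch to Tunnel (0 → 3). Not NE.
(Avenue, Bridge, Avenue): Driver A can switch to Bridge (-4 → 5). Not NE.
(Avenue, Tunnel, Highway): Driver A gets 1, best alternative 0; Driver B gets 3, best alternative 0; Driver C gets 3, best alternative -1. No profitable deviation — NE.
(Avenue, Tunnel, Avenue): Driver C can switch to Highway (-1 → 3). Not NE.
(Bridge, Bridge, Highway): Driver A can switch to Avenue (-4 → 1). Not NE.
(Bridge, Bridge, Avenue): Driver C can switch to Highway (-5 → 3). Not NE.
(Bridge, Tunnel, Highway): Driver A can switch to Avenue (-1 → 1). Not NE.
(The remaining 5 profiles each have a profitable deviation by the same check.)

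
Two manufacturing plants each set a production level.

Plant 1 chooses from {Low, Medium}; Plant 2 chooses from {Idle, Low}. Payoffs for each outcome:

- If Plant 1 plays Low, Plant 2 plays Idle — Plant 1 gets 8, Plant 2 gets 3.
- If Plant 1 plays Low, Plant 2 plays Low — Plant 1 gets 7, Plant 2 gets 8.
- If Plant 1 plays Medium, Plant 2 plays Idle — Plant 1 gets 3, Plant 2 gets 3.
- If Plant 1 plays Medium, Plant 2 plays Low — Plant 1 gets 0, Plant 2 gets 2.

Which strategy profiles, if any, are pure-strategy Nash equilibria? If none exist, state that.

Plant 1 against Idle: payoffs 8, 3 → best response Low.
Plant 1 against Low: payoffs 7, 0 → best response Low.
Plant 2 against Low: payoffs 3, 8 → best response Low.
Plant 2 against Medium: payoffs 3, 2 → best response Idle.
Mutual best responses: (Low, Low).

Pure NE: (Low, Low)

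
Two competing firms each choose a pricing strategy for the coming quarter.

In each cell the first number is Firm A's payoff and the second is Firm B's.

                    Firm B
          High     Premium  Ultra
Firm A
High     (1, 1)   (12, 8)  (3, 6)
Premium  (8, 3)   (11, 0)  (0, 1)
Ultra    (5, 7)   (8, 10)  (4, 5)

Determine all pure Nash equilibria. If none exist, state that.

Firm A against High: payoffs 1, 8, 5 → best response Premium.
Firm A against Premium: payoffs 12, 11, 8 → best response High.
Firm A against Ultra: payoffs 3, 0, 4 → best response Ultra.
Firm B against High: payoffs 1, 8, 6 → best response Premium.
Firm B against Premium: payoffs 3, 0, 1 → best response High.
Firm B against Ultra: payoffs 7, 10, 5 → best response Premium.
Mutual best responses: (High, Premium); (Premium, High).

The pure Nash equilibria are (High, Premium) and (Premium, High).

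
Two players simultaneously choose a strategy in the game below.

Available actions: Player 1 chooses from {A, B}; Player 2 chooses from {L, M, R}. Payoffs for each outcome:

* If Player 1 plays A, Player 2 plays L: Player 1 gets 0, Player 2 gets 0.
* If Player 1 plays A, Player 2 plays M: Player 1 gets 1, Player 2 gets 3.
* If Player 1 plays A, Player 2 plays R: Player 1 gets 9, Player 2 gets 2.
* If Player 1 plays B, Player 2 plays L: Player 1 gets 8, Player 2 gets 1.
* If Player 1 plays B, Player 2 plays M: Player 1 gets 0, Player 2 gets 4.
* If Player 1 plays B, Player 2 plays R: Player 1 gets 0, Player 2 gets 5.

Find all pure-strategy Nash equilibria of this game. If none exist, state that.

(A, M)

(A, L): Player 1 can switch to B (0 → 8). Not NE.
(A, M): Player 1 gets 1, best alternative 0; Player 2 gets 3, best alternative 2. No profitable deviation — NE.
(A, R): Player 2 can switch to M (2 → 3). Not NE.
(B, L): Player 2 can switch to M (1 → 4). Not NE.
(B, M): Player 1 can switch to A (0 → 1). Not NE.
(B, R): Player 1 can switch to A (0 → 9). Not NE.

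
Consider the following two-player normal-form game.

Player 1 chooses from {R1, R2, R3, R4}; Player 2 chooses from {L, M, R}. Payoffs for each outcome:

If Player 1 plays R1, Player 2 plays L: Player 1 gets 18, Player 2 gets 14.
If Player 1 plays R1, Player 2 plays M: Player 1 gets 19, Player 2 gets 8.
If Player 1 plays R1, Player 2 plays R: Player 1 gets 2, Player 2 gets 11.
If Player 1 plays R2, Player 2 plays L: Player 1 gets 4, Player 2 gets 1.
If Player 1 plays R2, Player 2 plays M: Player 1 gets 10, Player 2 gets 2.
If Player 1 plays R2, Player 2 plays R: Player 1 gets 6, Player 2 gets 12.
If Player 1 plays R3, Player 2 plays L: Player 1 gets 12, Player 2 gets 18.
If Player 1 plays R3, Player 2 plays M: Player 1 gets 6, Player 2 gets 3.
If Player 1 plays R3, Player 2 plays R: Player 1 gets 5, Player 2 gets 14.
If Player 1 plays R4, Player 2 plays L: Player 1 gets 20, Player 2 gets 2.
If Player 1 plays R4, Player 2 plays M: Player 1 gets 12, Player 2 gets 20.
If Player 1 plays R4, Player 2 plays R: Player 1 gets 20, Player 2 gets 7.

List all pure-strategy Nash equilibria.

(R1, L): Player 1 can switch to R4 (18 → 20). Not NE.
(R1, M): Player 2 can switch to L (8 → 14). Not NE.
(R1, R): Player 1 can switch to R2 (2 → 6). Not NE.
(R2, L): Player 1 can switch to R1 (4 → 18). Not NE.
(R2, M): Player 1 can switch to R1 (10 → 19). Not NE.
(R2, R): Player 1 can switch to R4 (6 → 20). Not NE.
(R3, L): Player 1 can switch to R1 (12 → 18). Not NE.
(R3, M): Player 1 can switch to R1 (6 → 19). Not NE.
(R3, R): Player 1 can switch to R2 (5 → 6). Not NE.
(R4, L): Player 2 can switch to M (2 → 20). Not NE.
(R4, M): Player 1 can switch to R1 (12 → 19). Not NE.
(R4, R): Player 2 can switch to M (7 → 20). Not NE.

There is no pure-strategy Nash equilibrium.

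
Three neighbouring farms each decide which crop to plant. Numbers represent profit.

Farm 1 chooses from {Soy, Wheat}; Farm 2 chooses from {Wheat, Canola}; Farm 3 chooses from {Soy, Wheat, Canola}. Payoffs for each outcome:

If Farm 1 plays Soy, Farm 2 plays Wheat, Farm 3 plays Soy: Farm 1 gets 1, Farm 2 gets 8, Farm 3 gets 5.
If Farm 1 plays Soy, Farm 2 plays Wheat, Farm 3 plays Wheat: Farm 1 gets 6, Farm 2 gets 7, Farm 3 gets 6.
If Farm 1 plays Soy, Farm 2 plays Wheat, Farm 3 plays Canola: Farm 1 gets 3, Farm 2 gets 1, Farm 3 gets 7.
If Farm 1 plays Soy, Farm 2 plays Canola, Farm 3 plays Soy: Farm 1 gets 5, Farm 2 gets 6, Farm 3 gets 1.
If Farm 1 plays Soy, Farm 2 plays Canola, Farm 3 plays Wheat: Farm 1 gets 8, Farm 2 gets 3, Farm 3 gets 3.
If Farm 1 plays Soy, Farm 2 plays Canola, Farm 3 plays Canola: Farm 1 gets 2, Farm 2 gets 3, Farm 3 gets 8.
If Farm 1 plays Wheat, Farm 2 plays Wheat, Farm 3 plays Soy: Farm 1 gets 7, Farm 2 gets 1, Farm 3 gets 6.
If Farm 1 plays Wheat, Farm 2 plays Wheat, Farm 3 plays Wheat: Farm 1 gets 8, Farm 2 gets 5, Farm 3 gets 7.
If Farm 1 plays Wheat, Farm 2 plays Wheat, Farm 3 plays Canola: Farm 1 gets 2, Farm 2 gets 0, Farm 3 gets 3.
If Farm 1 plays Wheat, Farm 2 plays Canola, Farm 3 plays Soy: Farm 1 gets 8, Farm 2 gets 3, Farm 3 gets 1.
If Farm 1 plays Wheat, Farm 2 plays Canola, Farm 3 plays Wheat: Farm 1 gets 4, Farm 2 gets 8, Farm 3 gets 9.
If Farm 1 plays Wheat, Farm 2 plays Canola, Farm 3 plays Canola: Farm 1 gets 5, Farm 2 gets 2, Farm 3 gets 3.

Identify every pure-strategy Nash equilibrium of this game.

No pure-strategy Nash equilibrium.

Farm 1 against (Wheat, Soy): payoffs 1, 7 → best response Wheat.
Farm 1 against (Wheat, Wheat): payoffs 6, 8 → best response Wheat.
Farm 1 against (Wheat, Canola): payoffs 3, 2 → best response Soy.
Farm 1 against (Canola, Soy): payoffs 5, 8 → best response Wheat.
Farm 1 against (Canola, Wheat): payoffs 8, 4 → best response Soy.
Farm 1 against (Canola, Canola): payoffs 2, 5 → best response Wheat.
Farm 2 against (Soy, Soy): payoffs 8, 6 → best response Wheat.
Farm 2 against (Soy, Wheat): payoffs 7, 3 → best response Wheat.
Farm 2 against (Soy, Canola): payoffs 1, 3 → best response Canola.
Farm 2 against (Wheat, Soy): payoffs 1, 3 → best response Canola.
Farm 2 against (Wheat, Wheat): payoffs 5, 8 → best response Canola.
Farm 2 against (Wheat, Canola): payoffs 0, 2 → best response Canola.
Farm 3 against (Soy, Wheat): payoffs 5, 6, 7 → best response Canola.
Farm 3 against (Soy, Canola): payoffs 1, 3, 8 → best response Canola.
Farm 3 against (Wheat, Wheat): payoffs 6, 7, 3 → best response Wheat.
Farm 3 against (Wheat, Canola): payoffs 1, 9, 3 → best response Wheat.
No profile is a mutual best response for all players.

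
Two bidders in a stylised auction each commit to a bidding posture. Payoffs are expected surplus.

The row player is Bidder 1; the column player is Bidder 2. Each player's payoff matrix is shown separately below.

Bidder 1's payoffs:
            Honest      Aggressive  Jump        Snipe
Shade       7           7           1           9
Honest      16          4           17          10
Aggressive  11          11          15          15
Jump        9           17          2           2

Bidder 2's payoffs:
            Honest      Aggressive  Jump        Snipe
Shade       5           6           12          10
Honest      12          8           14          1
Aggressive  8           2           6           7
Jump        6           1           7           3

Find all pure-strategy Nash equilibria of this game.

Bidder 1 against Honest: payoffs 7, 16, 11, 9 → best response Honest.
Bidder 1 against Aggressive: payoffs 7, 4, 11, 17 → best response Jump.
Bidder 1 against Jump: payoffs 1, 17, 15, 2 → best response Honest.
Bidder 1 against Snipe: payoffs 9, 10, 15, 2 → best response Aggressive.
Bidder 2 against Shade: payoffs 5, 6, 12, 10 → best response Jump.
Bidder 2 against Honest: payoffs 12, 8, 14, 1 → best response Jump.
Bidder 2 against Aggressive: payoffs 8, 2, 6, 7 → best response Honest.
Bidder 2 against Jump: payoffs 6, 1, 7, 3 → best response Jump.
Mutual best responses: (Honest, Jump).

The unique pure-strategy Nash equilibrium is (Honest, Jump).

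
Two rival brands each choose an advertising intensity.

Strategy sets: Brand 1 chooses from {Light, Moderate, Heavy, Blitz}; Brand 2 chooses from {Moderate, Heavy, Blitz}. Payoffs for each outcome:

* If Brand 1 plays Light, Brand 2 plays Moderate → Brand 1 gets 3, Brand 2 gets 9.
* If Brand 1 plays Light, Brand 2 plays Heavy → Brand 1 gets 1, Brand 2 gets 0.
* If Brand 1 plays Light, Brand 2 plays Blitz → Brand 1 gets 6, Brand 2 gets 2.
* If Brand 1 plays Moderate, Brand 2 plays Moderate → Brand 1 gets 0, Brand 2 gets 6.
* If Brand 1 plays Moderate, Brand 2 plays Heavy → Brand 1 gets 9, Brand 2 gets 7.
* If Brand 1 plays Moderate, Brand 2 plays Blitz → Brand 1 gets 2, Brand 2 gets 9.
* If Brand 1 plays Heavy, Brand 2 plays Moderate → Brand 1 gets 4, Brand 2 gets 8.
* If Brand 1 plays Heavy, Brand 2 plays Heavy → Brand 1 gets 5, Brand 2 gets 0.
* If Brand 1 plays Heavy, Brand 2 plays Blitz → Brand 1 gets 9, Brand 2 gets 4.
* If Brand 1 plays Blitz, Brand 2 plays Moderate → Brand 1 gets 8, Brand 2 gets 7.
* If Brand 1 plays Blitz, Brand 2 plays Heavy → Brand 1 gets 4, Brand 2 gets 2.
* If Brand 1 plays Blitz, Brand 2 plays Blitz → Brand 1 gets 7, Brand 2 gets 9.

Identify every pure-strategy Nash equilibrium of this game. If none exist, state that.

There is no pure-strategy Nash equilibrium.

Brand 1 against Moderate: payoffs 3, 0, 4, 8 → best response Blitz.
Brand 1 against Heavy: payoffs 1, 9, 5, 4 → best response Moderate.
Brand 1 against Blitz: payoffs 6, 2, 9, 7 → best response Heavy.
Brand 2 against Light: payoffs 9, 0, 2 → best response Moderate.
Brand 2 against Moderate: payoffs 6, 7, 9 → best response Blitz.
Brand 2 against Heavy: payoffs 8, 0, 4 → best response Moderate.
Brand 2 against Blitz: payoffs 7, 2, 9 → best response Blitz.
No profile is a mutual best response for all players.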